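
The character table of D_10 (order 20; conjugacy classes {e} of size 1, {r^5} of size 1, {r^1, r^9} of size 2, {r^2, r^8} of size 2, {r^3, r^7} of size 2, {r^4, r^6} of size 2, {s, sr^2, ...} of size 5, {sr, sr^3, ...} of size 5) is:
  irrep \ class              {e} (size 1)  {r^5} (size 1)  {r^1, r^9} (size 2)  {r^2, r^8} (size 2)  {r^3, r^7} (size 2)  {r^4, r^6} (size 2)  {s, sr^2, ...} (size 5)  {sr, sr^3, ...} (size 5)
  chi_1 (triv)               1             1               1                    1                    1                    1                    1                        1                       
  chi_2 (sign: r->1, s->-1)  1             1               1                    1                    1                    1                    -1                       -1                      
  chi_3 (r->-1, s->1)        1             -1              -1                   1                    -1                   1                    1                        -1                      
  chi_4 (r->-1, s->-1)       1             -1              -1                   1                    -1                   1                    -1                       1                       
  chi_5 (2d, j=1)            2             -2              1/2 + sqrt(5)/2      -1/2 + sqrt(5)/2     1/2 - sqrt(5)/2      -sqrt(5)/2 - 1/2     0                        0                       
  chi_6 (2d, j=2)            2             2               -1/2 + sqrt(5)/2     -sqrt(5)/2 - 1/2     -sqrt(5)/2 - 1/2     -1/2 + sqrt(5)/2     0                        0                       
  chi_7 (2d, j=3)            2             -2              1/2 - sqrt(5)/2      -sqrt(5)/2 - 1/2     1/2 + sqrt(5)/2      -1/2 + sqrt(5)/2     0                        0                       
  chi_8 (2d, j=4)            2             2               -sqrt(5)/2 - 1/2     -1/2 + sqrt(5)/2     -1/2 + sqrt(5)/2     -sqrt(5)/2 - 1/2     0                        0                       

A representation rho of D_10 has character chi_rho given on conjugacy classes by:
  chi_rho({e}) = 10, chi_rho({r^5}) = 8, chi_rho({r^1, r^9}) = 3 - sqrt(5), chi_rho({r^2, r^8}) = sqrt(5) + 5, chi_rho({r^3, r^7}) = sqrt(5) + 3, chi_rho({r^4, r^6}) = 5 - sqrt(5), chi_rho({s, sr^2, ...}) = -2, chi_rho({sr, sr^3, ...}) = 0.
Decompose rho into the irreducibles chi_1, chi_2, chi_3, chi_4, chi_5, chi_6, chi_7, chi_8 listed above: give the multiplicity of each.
Multiplicities: chi_1: 2, chi_2: 3, chi_3: 0, chi_4: 1, chi_5: 0, chi_6: 0, chi_7: 0, chi_8: 2.

Solution. Use <chi_rho, chi> = (1/|G|) sum_C |C| * chi_rho(C) * conj(chi(C)) with |G| = 20 for each irreducible chi in the table:
  <chi_rho, chi_1> = (1/20)[1*(10)*conj(1) + 1*(8)*conj(1) + 2*(3 - sqrt(5))*conj(1) + 2*(sqrt(5) + 5)*conj(1) + 2*(sqrt(5) + 3)*conj(1) + 2*(5 - sqrt(5))*conj(1) + 5*(-2)*conj(1) + 5*(0)*conj(1)]
      = (1/20)[(10) + (8) + (6 - 2*sqrt(5)) + (2*sqrt(5) + 10) + (2*sqrt(5) + 6) + (10 - 2*sqrt(5)) + (-10) + (0)] = 40/20 = 2
  <chi_rho, chi_2> = (1/20)[1*(10)*conj(1) + 1*(8)*conj(1) + 2*(3 - sqrt(5))*conj(1) + 2*(sqrt(5) + 5)*conj(1) + 2*(sqrt(5) + 3)*conj(1) + 2*(5 - sqrt(5))*conj(1) + 5*(-2)*conj(-1) + 5*(0)*conj(-1)]
      = (1/20)[(10) + (8) + (6 - 2*sqrt(5)) + (2*sqrt(5) + 10) + (2*sqrt(5) + 6) + (10 - 2*sqrt(5)) + (10) + (0)] = 60/20 = 3
  <chi_rho, chi_3> = (1/20)[1*(10)*conj(1) + 1*(8)*conj(-1) + 2*(3 - sqrt(5))*conj(-1) + 2*(sqrt(5) + 5)*conj(1) + 2*(sqrt(5) + 3)*conj(-1) + 2*(5 - sqrt(5))*conj(1) + 5*(-2)*conj(1) + 5*(0)*conj(-1)]
      = (1/20)[(10) + (-8) + (-6 + 2*sqrt(5)) + (2*sqrt(5) + 10) + (-6 - 2*sqrt(5)) + (10 - 2*sqrt(5)) + (-10) + (0)] = 0/20 = 0
  <chi_rho, chi_4> = (1/20)[1*(10)*conj(1) + 1*(8)*conj(-1) + 2*(3 - sqrt(5))*conj(-1) + 2*(sqrt(5) + 5)*conj(1) + 2*(sqrt(5) + 3)*conj(-1) + 2*(5 - sqrt(5))*conj(1) + 5*(-2)*conj(-1) + 5*(0)*conj(1)]
      = (1/20)[(10) + (-8) + (-6 + 2*sqrt(5)) + (2*sqrt(5) + 10) + (-6 - 2*sqrt(5)) + (10 - 2*sqrt(5)) + (10) + (0)] = 20/20 = 1
  <chi_rho, chi_5> = (1/20)[1*(10)*conj(2) + 1*(8)*conj(-2) + 2*(3 - sqrt(5))*conj(1/2 + sqrt(5)/2) + 2*(sqrt(5) + 5)*conj(-1/2 + sqrt(5)/2) + 2*(sqrt(5) + 3)*conj(1/2 - sqrt(5)/2) + 2*(5 - sqrt(5))*conj(-sqrt(5)/2 - 1/2) + 5*(-2)*conj(0) + 5*(0)*conj(0)]
      = (1/20)[(20) + (-16) + (-2 + 2*sqrt(5)) + (4*sqrt(5)) + (-2*sqrt(5) - 2) + (-4*sqrt(5)) + (0) + (0)] = 0/20 = 0
  <chi_rho, chi_6> = (1/20)[1*(10)*conj(2) + 1*(8)*conj(2) + 2*(3 - sqrt(5))*conj(-1/2 + sqrt(5)/2) + 2*(sqrt(5) + 5)*conj(-sqrt(5)/2 - 1/2) + 2*(sqrt(5) + 3)*conj(-sqrt(5)/2 - 1/2) + 2*(5 - sqrt(5))*conj(-1/2 + sqrt(5)/2) + 5*(-2)*conj(0) + 5*(0)*conj(0)]
      = (1/20)[(20) + (16) + (-8 + 4*sqrt(5)) + (-6*sqrt(5) - 10) + (-4*sqrt(5) - 8) + (-10 + 6*sqrt(5)) + (0) + (0)] = 0/20 = 0
  <chi_rho, chi_7> = (1/20)[1*(10)*conj(2) + 1*(8)*conj(-2) + 2*(3 - sqrt(5))*conj(1/2 - sqrt(5)/2) + 2*(sqrt(5) + 5)*conj(-sqrt(5)/2 - 1/2) + 2*(sqrt(5) + 3)*conj(1/2 + sqrt(5)/2) + 2*(5 - sqrt(5))*conj(-1/2 + sqrt(5)/2) + 5*(-2)*conj(0) + 5*(0)*conj(0)]
      = (1/20)[(20) + (-16) + (8 - 4*sqrt(5)) + (-6*sqrt(5) - 10) + (8 + 4*sqrt(5)) + (-10 + 6*sqrt(5)) + (0) + (0)] = 0/20 = 0
  <chi_rho, chi_8> = (1/20)[1*(10)*conj(2) + 1*(8)*conj(2) + 2*(3 - sqrt(5))*conj(-sqrt(5)/2 - 1/2) + 2*(sqrt(5) + 5)*conj(-1/2 + sqrt(5)/2) + 2*(sqrt(5) + 3)*conj(-1/2 + sqrt(5)/2) + 2*(5 - sqrt(5))*conj(-sqrt(5)/2 - 1/2) + 5*(-2)*conj(0) + 5*(0)*conj(0)]
      = (1/20)[(20) + (16) + (2 - 2*sqrt(5)) + (4*sqrt(5)) + (2 + 2*sqrt(5)) + (-4*sqrt(5)) + (0) + (0)] = 40/20 = 2
Dimension check: dim(rho) = sum (mult * dim) = 2*1 + 3*1 + 0*1 + 1*1 + 0*2 + 0*2 + 0*2 + 2*2 = 10 = chi_rho(e) = 10.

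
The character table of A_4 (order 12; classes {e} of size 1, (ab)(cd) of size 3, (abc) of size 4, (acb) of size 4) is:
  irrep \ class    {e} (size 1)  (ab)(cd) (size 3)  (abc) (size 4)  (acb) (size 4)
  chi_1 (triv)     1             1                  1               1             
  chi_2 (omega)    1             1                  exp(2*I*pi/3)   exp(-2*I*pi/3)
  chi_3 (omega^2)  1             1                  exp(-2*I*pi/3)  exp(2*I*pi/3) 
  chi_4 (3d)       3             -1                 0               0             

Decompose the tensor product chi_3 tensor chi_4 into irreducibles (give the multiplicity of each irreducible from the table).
chi_3 tensor chi_4 = chi_4 (all other irreducibles have multiplicity 0).

The character of a tensor product is the pointwise product (chi_3 * chi_4)(C) = chi_3(C) * chi_4(C):
  {e}: (1)*(3), (ab)(cd): (1)*(-1), (abc): (exp(-2*I*pi/3))*(0), (acb): (exp(2*I*pi/3))*(0)
so (chi_3 * chi_4) takes values
  {e} -> 3, (ab)(cd) -> -1, (abc) -> 0, (acb) -> 0.
Now take the inner product of this character with each irreducible chi from the table, <chi_3*chi_4, chi> = (1/12) sum_C |C| (chi_3*chi_4)(C) conj(chi(C)):
  <chi_3*chi_4, chi_1> = (1/12)[1*(3)*conj(1) + 3*(-1)*conj(1) + 4*(0)*conj(1) + 4*(0)*conj(1)]
      = (1/12)[(3) + (-3) + (0) + (0)] = 0/12 = 0
  <chi_3*chi_4, chi_2> = (1/12)[1*(3)*conj(1) + 3*(-1)*conj(1) + 4*(0)*conj(exp(2*I*pi/3)) + 4*(0)*conj(exp(-2*I*pi/3))]
      = (1/12)[(3) + (-3) + (0) + (0)] = 0/12 = 0
  <chi_3*chi_4, chi_3> = (1/12)[1*(3)*conj(1) + 3*(-1)*conj(1) + 4*(0)*conj(exp(-2*I*pi/3)) + 4*(0)*conj(exp(2*I*pi/3))]
      = (1/12)[(3) + (-3) + (0) + (0)] = 0/12 = 0
  <chi_3*chi_4, chi_4> = (1/12)[1*(3)*conj(3) + 3*(-1)*conj(-1) + 4*(0)*conj(0) + 4*(0)*conj(0)]
      = (1/12)[(9) + (3) + (0) + (0)] = 12/12 = 1
(Exp terms are combined using exp(i*s)*conj(exp(i*t)) = exp(i*(s-t)), and sums of them are collapsed using the identity that for every m > 1 the m distinct m-th roots of unity sum to 0, e.g. 1 + exp(2*I*pi/3) + exp(-2*I*pi/3) = 0.)
Hence the multiplicities are chi_4: 1. Dimension check: dim(chi_3)*dim(chi_4) = 1*3 = 3 and sum (mult * dim) = 1*3 = 3.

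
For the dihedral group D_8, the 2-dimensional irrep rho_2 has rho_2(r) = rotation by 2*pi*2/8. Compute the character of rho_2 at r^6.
chi_{rho_2}(r^6) = 2*cos(2*pi*2*6/8) = -2

Derivation: rho_2(r^6) is rotation by angle 2*pi*2*6/8, whose trace is 2*cos(2*pi*2*6/8) = -2.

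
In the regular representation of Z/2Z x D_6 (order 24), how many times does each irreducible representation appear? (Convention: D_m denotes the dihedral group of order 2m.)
Each irreducible V_i of dimension d_i appears with multiplicity d_i, i.e. rho_reg = (direct sum over all irreducibles V_i) d_i V_i. The irreducible dimensions for Z/2Z x D_6 are 1, 1, 1, 1, 1, 1, 1, 1, 2, 2, 2, 2: 8 irreducibles of dimension 1, each with multiplicity 1; 4 irreducibles of dimension 2, each with multiplicity 2. Total dimension 8*1*1 + 4*2*2 = 24 = |G|.

Argument: General theorem: in the regular representation of a finite group G, each irreducible appears with multiplicity equal to its dimension. Check: dim(rho_reg) = sum d_i^2 = 1 + 1 + 1 + 1 + 1 + 1 + 1 + 1 + 4 + 4 + 4 + 4 = 24 = |G|.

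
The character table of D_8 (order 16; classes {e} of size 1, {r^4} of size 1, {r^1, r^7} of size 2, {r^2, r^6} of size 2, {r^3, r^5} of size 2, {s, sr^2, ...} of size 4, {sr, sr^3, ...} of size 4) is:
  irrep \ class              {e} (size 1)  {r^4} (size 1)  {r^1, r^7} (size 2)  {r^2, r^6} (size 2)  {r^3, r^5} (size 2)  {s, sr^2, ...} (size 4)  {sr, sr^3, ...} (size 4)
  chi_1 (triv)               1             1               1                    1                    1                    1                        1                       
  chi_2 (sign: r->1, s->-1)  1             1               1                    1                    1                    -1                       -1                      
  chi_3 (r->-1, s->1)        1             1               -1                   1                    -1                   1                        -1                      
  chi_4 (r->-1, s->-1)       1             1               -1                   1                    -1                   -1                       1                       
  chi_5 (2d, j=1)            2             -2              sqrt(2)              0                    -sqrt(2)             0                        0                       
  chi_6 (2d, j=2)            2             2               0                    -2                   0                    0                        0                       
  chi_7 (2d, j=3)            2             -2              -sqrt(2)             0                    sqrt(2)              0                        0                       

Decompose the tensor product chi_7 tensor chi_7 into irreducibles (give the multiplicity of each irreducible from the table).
chi_7 tensor chi_7 = chi_1 + chi_2 + chi_6 (all other irreducibles have multiplicity 0).

Explanation: The character of a tensor product is the pointwise product (chi_7 * chi_7)(C) = chi_7(C) * chi_7(C):
  {e}: (2)*(2), {r^4}: (-2)*(-2), {r^1, r^7}: (-sqrt(2))*(-sqrt(2)), {r^2, r^6}: (0)*(0), {r^3, r^5}: (sqrt(2))*(sqrt(2)), {s, sr^2, ...}: (0)*(0), {sr, sr^3, ...}: (0)*(0)
so (chi_7 * chi_7) takes values
  {e} -> 4, {r^4} -> 4, {r^1, r^7} -> 2, {r^2, r^6} -> 0, {r^3, r^5} -> 2, {s, sr^2, ...} -> 0, {sr, sr^3, ...} -> 0.
Now take the inner product of this character with each irreducible chi from the table, <chi_7*chi_7, chi> = (1/16) sum_C |C| (chi_7*chi_7)(C) conj(chi(C)):
  <chi_7*chi_7, chi_1> = (1/16)[1*(4)*conj(1) + 1*(4)*conj(1) + 2*(2)*conj(1) + 2*(0)*conj(1) + 2*(2)*conj(1) + 4*(0)*conj(1) + 4*(0)*conj(1)]
      = (1/16)[(4) + (4) + (4) + (0) + (4) + (0) + (0)] = 16/16 = 1
  <chi_7*chi_7, chi_2> = (1/16)[1*(4)*conj(1) + 1*(4)*conj(1) + 2*(2)*conj(1) + 2*(0)*conj(1) + 2*(2)*conj(1) + 4*(0)*conj(-1) + 4*(0)*conj(-1)]
      = (1/16)[(4) + (4) + (4) + (0) + (4) + (0) + (0)] = 16/16 = 1
  <chi_7*chi_7, chi_3> = (1/16)[1*(4)*conj(1) + 1*(4)*conj(1) + 2*(2)*conj(-1) + 2*(0)*conj(1) + 2*(2)*conj(-1) + 4*(0)*conj(1) + 4*(0)*conj(-1)]
      = (1/16)[(4) + (4) + (-4) + (0) + (-4) + (0) + (0)] = 0/16 = 0
  <chi_7*chi_7, chi_4> = (1/16)[1*(4)*conj(1) + 1*(4)*conj(1) + 2*(2)*conj(-1) + 2*(0)*conj(1) + 2*(2)*conj(-1) + 4*(0)*conj(-1) + 4*(0)*conj(1)]
      = (1/16)[(4) + (4) + (-4) + (0) + (-4) + (0) + (0)] = 0/16 = 0
  <chi_7*chi_7, chi_5> = (1/16)[1*(4)*conj(2) + 1*(4)*conj(-2) + 2*(2)*conj(sqrt(2)) + 2*(0)*conj(0) + 2*(2)*conj(-sqrt(2)) + 4*(0)*conj(0) + 4*(0)*conj(0)]
      = (1/16)[(8) + (-8) + (4*sqrt(2)) + (0) + (-4*sqrt(2)) + (0) + (0)] = 0/16 = 0
  <chi_7*chi_7, chi_6> = (1/16)[1*(4)*conj(2) + 1*(4)*conj(2) + 2*(2)*conj(0) + 2*(0)*conj(-2) + 2*(2)*conj(0) + 4*(0)*conj(0) + 4*(0)*conj(0)]
      = (1/16)[(8) + (8) + (0) + (0) + (0) + (0) + (0)] = 16/16 = 1
  <chi_7*chi_7, chi_7> = (1/16)[1*(4)*conj(2) + 1*(4)*conj(-2) + 2*(2)*conj(-sqrt(2)) + 2*(0)*conj(0) + 2*(2)*conj(sqrt(2)) + 4*(0)*conj(0) + 4*(0)*conj(0)]
      = (1/16)[(8) + (-8) + (-4*sqrt(2)) + (0) + (4*sqrt(2)) + (0) + (0)] = 0/16 = 0
Hence the multiplicities are chi_1: 1, chi_2: 1, chi_6: 1. Dimension check: dim(chi_7)*dim(chi_7) = 2*2 = 4 and sum (mult * dim) = 1*1 + 1*1 + 1*2 = 4.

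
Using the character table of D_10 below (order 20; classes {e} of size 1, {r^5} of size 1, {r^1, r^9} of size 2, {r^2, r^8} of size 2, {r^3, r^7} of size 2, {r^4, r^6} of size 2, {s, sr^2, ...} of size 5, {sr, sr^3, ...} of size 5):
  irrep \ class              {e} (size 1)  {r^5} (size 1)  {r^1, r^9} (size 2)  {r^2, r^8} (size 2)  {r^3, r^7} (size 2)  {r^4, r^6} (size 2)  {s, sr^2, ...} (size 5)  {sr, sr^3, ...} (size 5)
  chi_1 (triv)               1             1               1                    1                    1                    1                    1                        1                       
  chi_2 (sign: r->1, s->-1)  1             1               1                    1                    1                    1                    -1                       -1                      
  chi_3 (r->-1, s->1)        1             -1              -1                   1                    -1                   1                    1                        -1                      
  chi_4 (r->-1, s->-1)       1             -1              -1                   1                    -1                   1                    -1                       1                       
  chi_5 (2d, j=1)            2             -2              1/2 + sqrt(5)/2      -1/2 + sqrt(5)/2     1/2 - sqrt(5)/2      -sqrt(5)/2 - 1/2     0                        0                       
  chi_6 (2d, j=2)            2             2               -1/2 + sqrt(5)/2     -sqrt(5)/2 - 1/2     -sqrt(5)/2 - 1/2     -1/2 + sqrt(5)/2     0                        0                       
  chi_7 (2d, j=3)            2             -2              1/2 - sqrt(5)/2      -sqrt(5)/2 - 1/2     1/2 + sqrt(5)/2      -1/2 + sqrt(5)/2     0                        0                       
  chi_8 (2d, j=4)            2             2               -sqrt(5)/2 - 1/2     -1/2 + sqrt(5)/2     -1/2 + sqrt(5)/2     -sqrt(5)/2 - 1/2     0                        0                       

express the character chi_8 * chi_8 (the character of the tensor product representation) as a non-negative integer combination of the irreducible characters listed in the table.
chi_8 tensor chi_8 = chi_1 + chi_2 + chi_6 (all other irreducibles have multiplicity 0).

Proof sketch: The character of a tensor product is the pointwise product (chi_8 * chi_8)(C) = chi_8(C) * chi_8(C):
  {e}: (2)*(2), {r^5}: (2)*(2), {r^1, r^9}: (-sqrt(5)/2 - 1/2)*(-sqrt(5)/2 - 1/2), {r^2, r^8}: (-1/2 + sqrt(5)/2)*(-1/2 + sqrt(5)/2), {r^3, r^7}: (-1/2 + sqrt(5)/2)*(-1/2 + sqrt(5)/2), {r^4, r^6}: (-sqrt(5)/2 - 1/2)*(-sqrt(5)/2 - 1/2), {s, sr^2, ...}: (0)*(0), {sr, sr^3, ...}: (0)*(0)
so (chi_8 * chi_8) takes values
  {e} -> 4, {r^5} -> 4, {r^1, r^9} -> sqrt(5)/2 + 3/2, {r^2, r^8} -> 3/2 - sqrt(5)/2, {r^3, r^7} -> 3/2 - sqrt(5)/2, {r^4, r^6} -> sqrt(5)/2 + 3/2, {s, sr^2, ...} -> 0, {sr, sr^3, ...} -> 0.
Now take the inner product of this character with each irreducible chi from the table, <chi_8*chi_8, chi> = (1/20) sum_C |C| (chi_8*chi_8)(C) conj(chi(C)):
  <chi_8*chi_8, chi_1> = (1/20)[1*(4)*conj(1) + 1*(4)*conj(1) + 2*(sqrt(5)/2 + 3/2)*conj(1) + 2*(3/2 - sqrt(5)/2)*conj(1) + 2*(3/2 - sqrt(5)/2)*conj(1) + 2*(sqrt(5)/2 + 3/2)*conj(1) + 5*(0)*conj(1) + 5*(0)*conj(1)]
      = (1/20)[(4) + (4) + (sqrt(5) + 3) + (3 - sqrt(5)) + (3 - sqrt(5)) + (sqrt(5) + 3) + (0) + (0)] = 20/20 = 1
  <chi_8*chi_8, chi_2> = (1/20)[1*(4)*conj(1) + 1*(4)*conj(1) + 2*(sqrt(5)/2 + 3/2)*conj(1) + 2*(3/2 - sqrt(5)/2)*conj(1) + 2*(3/2 - sqrt(5)/2)*conj(1) + 2*(sqrt(5)/2 + 3/2)*conj(1) + 5*(0)*conj(-1) + 5*(0)*conj(-1)]
      = (1/20)[(4) + (4) + (sqrt(5) + 3) + (3 - sqrt(5)) + (3 - sqrt(5)) + (sqrt(5) + 3) + (0) + (0)] = 20/20 = 1
  <chi_8*chi_8, chi_3> = (1/20)[1*(4)*conj(1) + 1*(4)*conj(-1) + 2*(sqrt(5)/2 + 3/2)*conj(-1) + 2*(3/2 - sqrt(5)/2)*conj(1) + 2*(3/2 - sqrt(5)/2)*conj(-1) + 2*(sqrt(5)/2 + 3/2)*conj(1) + 5*(0)*conj(1) + 5*(0)*conj(-1)]
      = (1/20)[(4) + (-4) + (-3 - sqrt(5)) + (3 - sqrt(5)) + (-3 + sqrt(5)) + (sqrt(5) + 3) + (0) + (0)] = 0/20 = 0
  <chi_8*chi_8, chi_4> = (1/20)[1*(4)*conj(1) + 1*(4)*conj(-1) + 2*(sqrt(5)/2 + 3/2)*conj(-1) + 2*(3/2 - sqrt(5)/2)*conj(1) + 2*(3/2 - sqrt(5)/2)*conj(-1) + 2*(sqrt(5)/2 + 3/2)*conj(1) + 5*(0)*conj(-1) + 5*(0)*conj(1)]
      = (1/20)[(4) + (-4) + (-3 - sqrt(5)) + (3 - sqrt(5)) + (-3 + sqrt(5)) + (sqrt(5) + 3) + (0) + (0)] = 0/20 = 0
  <chi_8*chi_8, chi_5> = (1/20)[1*(4)*conj(2) + 1*(4)*conj(-2) + 2*(sqrt(5)/2 + 3/2)*conj(1/2 + sqrt(5)/2) + 2*(3/2 - sqrt(5)/2)*conj(-1/2 + sqrt(5)/2) + 2*(3/2 - sqrt(5)/2)*conj(1/2 - sqrt(5)/2) + 2*(sqrt(5)/2 + 3/2)*conj(-sqrt(5)/2 - 1/2) + 5*(0)*conj(0) + 5*(0)*conj(0)]
      = (1/20)[(8) + (-8) + (4 + 2*sqrt(5)) + (-4 + 2*sqrt(5)) + (4 - 2*sqrt(5)) + (-2*sqrt(5) - 4) + (0) + (0)] = 0/20 = 0
  <chi_8*chi_8, chi_6> = (1/20)[1*(4)*conj(2) + 1*(4)*conj(2) + 2*(sqrt(5)/2 + 3/2)*conj(-1/2 + sqrt(5)/2) + 2*(3/2 - sqrt(5)/2)*conj(-sqrt(5)/2 - 1/2) + 2*(3/2 - sqrt(5)/2)*conj(-sqrt(5)/2 - 1/2) + 2*(sqrt(5)/2 + 3/2)*conj(-1/2 + sqrt(5)/2) + 5*(0)*conj(0) + 5*(0)*conj(0)]
      = (1/20)[(8) + (8) + (1 + sqrt(5)) + (1 - sqrt(5)) + (1 - sqrt(5)) + (1 + sqrt(5)) + (0) + (0)] = 20/20 = 1
  <chi_8*chi_8, chi_7> = (1/20)[1*(4)*conj(2) + 1*(4)*conj(-2) + 2*(sqrt(5)/2 + 3/2)*conj(1/2 - sqrt(5)/2) + 2*(3/2 - sqrt(5)/2)*conj(-sqrt(5)/2 - 1/2) + 2*(3/2 - sqrt(5)/2)*conj(1/2 + sqrt(5)/2) + 2*(sqrt(5)/2 + 3/2)*conj(-1/2 + sqrt(5)/2) + 5*(0)*conj(0) + 5*(0)*conj(0)]
      = (1/20)[(8) + (-8) + (-sqrt(5) - 1) + (1 - sqrt(5)) + (-1 + sqrt(5)) + (1 + sqrt(5)) + (0) + (0)] = 0/20 = 0
  <chi_8*chi_8, chi_8> = (1/20)[1*(4)*conj(2) + 1*(4)*conj(2) + 2*(sqrt(5)/2 + 3/2)*conj(-sqrt(5)/2 - 1/2) + 2*(3/2 - sqrt(5)/2)*conj(-1/2 + sqrt(5)/2) + 2*(3/2 - sqrt(5)/2)*conj(-1/2 + sqrt(5)/2) + 2*(sqrt(5)/2 + 3/2)*conj(-sqrt(5)/2 - 1/2) + 5*(0)*conj(0) + 5*(0)*conj(0)]
      = (1/20)[(8) + (8) + (-2*sqrt(5) - 4) + (-4 + 2*sqrt(5)) + (-4 + 2*sqrt(5)) + (-2*sqrt(5) - 4) + (0) + (0)] = 0/20 = 0
Hence the multiplicities are chi_1: 1, chi_2: 1, chi_6: 1. Dimension check: dim(chi_8)*dim(chi_8) = 2*2 = 4 and sum (mult * dim) = 1*1 + 1*1 + 1*2 = 4.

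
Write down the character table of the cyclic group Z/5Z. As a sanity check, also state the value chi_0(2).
Character table of Z/5Z (irreps indexed chi_0,...,chi_4 with chi_k(m) = zeta_5^(k*m), zeta_5 = exp(2*pi*i/5)):
  irrep \ class  {0} (size 1)  {1} (size 1)    {2} (size 1)    {3} (size 1)    {4} (size 1)  
  chi_0          1             1               1               1               1             
  chi_1          1             exp(2*I*pi/5)   exp(4*I*pi/5)   exp(-4*I*pi/5)  exp(-2*I*pi/5)
  chi_2          1             exp(4*I*pi/5)   exp(-2*I*pi/5)  exp(2*I*pi/5)   exp(-4*I*pi/5)
  chi_3          1             exp(-4*I*pi/5)  exp(2*I*pi/5)   exp(-2*I*pi/5)  exp(4*I*pi/5) 
  chi_4          1             exp(-2*I*pi/5)  exp(-4*I*pi/5)  exp(4*I*pi/5)   exp(2*I*pi/5) 

Spot check: chi_0(2) = zeta_5^(0*2) = zeta_5^0 = 1.

Justification: Z/5Z is abelian, so all 5 irreducible complex representations are 1-dimensional. They are given by chi_k(m) = zeta_5^(k*m) for k = 0,...,4. Row orthogonality: sum_m chi_k(m) conj(chi_l(m)) = 5 * [k = l].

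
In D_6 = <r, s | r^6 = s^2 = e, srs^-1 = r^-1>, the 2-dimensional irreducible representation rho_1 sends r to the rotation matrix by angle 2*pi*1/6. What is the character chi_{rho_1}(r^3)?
chi_{rho_1}(r^3) = 2*cos(2*pi*1*3/6) = -2

Argument: rho_1(r^3) is rotation by angle 2*pi*1*3/6, whose trace is 2*cos(2*pi*1*3/6) = -2.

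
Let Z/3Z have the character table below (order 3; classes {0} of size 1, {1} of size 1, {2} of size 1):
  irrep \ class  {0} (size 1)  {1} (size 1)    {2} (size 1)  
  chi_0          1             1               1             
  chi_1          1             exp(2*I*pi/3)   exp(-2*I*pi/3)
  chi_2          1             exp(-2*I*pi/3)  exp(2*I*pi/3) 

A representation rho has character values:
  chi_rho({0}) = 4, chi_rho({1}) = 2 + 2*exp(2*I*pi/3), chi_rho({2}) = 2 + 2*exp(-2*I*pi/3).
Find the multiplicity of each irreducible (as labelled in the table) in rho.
Multiplicities: chi_0: 2, chi_1: 2, chi_2: 0.

Use <chi_rho, chi> = (1/|G|) sum_C |C| * chi_rho(C) * conj(chi(C)) with |G| = 3 for each irreducible chi in the table:
  <chi_rho, chi_0> = (1/3)[1*(4)*conj(1) + 1*(2 + 2*exp(2*I*pi/3))*conj(1) + 1*(2 + 2*exp(-2*I*pi/3))*conj(1)]
      = (1/3)[(4) + (2 + 2*exp(2*I*pi/3)) + (2 + 2*exp(-2*I*pi/3))] = 6/3 = 2
  <chi_rho, chi_1> = (1/3)[1*(4)*conj(1) + 1*(2 + 2*exp(2*I*pi/3))*conj(exp(2*I*pi/3)) + 1*(2 + 2*exp(-2*I*pi/3))*conj(exp(-2*I*pi/3))]
      = (1/3)[(4) + (2 + 2*exp(-2*I*pi/3)) + (2 + 2*exp(2*I*pi/3))] = 6/3 = 2
  <chi_rho, chi_2> = (1/3)[1*(4)*conj(1) + 1*(2 + 2*exp(2*I*pi/3))*conj(exp(-2*I*pi/3)) + 1*(2 + 2*exp(-2*I*pi/3))*conj(exp(2*I*pi/3))]
      = (1/3)[(4) + (-2) + (-2)] = 0/3 = 0
(Exp terms are combined using exp(i*s)*conj(exp(i*t)) = exp(i*(s-t)), and sums of them are collapsed using the identity that for every m > 1 the m distinct m-th roots of unity sum to 0, e.g. 1 + exp(2*I*pi/3) + exp(-2*I*pi/3) = 0.)
Dimension check: dim(rho) = sum (mult * dim) = 2*1 + 2*1 + 0*1 = 4 = chi_rho(e) = 4.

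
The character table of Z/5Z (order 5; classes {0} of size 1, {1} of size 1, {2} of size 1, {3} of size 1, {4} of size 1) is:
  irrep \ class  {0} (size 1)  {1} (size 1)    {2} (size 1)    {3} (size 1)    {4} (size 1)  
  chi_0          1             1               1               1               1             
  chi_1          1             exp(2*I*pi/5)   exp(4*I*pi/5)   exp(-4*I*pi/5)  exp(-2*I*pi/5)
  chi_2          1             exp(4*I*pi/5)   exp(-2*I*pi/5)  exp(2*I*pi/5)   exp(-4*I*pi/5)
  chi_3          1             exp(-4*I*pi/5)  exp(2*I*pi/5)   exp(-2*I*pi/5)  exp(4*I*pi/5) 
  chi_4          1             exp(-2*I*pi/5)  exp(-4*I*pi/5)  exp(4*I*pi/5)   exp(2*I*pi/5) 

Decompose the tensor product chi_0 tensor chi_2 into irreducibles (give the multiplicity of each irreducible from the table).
chi_0 tensor chi_2 = chi_2 (all other irreducibles have multiplicity 0).

Explanation: The character of a tensor product is the pointwise product (chi_0 * chi_2)(C) = chi_0(C) * chi_2(C):
  {0}: (1)*(1), {1}: (1)*(exp(4*I*pi/5)), {2}: (1)*(exp(-2*I*pi/5)), {3}: (1)*(exp(2*I*pi/5)), {4}: (1)*(exp(-4*I*pi/5))
so (chi_0 * chi_2) takes values
  {0} -> 1, {1} -> exp(4*I*pi/5), {2} -> exp(-2*I*pi/5), {3} -> exp(2*I*pi/5), {4} -> exp(-4*I*pi/5).
Now take the inner product of this character with each irreducible chi from the table, <chi_0*chi_2, chi> = (1/5) sum_C |C| (chi_0*chi_2)(C) conj(chi(C)):
  <chi_0*chi_2, chi_0> = (1/5)[1*(1)*conj(1) + 1*(exp(4*I*pi/5))*conj(1) + 1*(exp(-2*I*pi/5))*conj(1) + 1*(exp(2*I*pi/5))*conj(1) + 1*(exp(-4*I*pi/5))*conj(1)]
      = (1/5)[(1) + (exp(4*I*pi/5)) + (exp(-2*I*pi/5)) + (exp(2*I*pi/5)) + (exp(-4*I*pi/5))] = 0/5 = 0
  <chi_0*chi_2, chi_1> = (1/5)[1*(1)*conj(1) + 1*(exp(4*I*pi/5))*conj(exp(2*I*pi/5)) + 1*(exp(-2*I*pi/5))*conj(exp(4*I*pi/5)) + 1*(exp(2*I*pi/5))*conj(exp(-4*I*pi/5)) + 1*(exp(-4*I*pi/5))*conj(exp(-2*I*pi/5))]
      = (1/5)[(1) + (exp(2*I*pi/5)) + (exp(4*I*pi/5)) + (exp(-4*I*pi/5)) + (exp(-2*I*pi/5))] = 0/5 = 0
  <chi_0*chi_2, chi_2> = (1/5)[1*(1)*conj(1) + 1*(exp(4*I*pi/5))*conj(exp(4*I*pi/5)) + 1*(exp(-2*I*pi/5))*conj(exp(-2*I*pi/5)) + 1*(exp(2*I*pi/5))*conj(exp(2*I*pi/5)) + 1*(exp(-4*I*pi/5))*conj(exp(-4*I*pi/5))]
      = (1/5)[(1) + (1) + (1) + (1) + (1)] = 5/5 = 1
  <chi_0*chi_2, chi_3> = (1/5)[1*(1)*conj(1) + 1*(exp(4*I*pi/5))*conj(exp(-4*I*pi/5)) + 1*(exp(-2*I*pi/5))*conj(exp(2*I*pi/5)) + 1*(exp(2*I*pi/5))*conj(exp(-2*I*pi/5)) + 1*(exp(-4*I*pi/5))*conj(exp(4*I*pi/5))]
      = (1/5)[(1) + (exp(-2*I*pi/5)) + (exp(-4*I*pi/5)) + (exp(4*I*pi/5)) + (exp(2*I*pi/5))] = 0/5 = 0
  <chi_0*chi_2, chi_4> = (1/5)[1*(1)*conj(1) + 1*(exp(4*I*pi/5))*conj(exp(-2*I*pi/5)) + 1*(exp(-2*I*pi/5))*conj(exp(-4*I*pi/5)) + 1*(exp(2*I*pi/5))*conj(exp(4*I*pi/5)) + 1*(exp(-4*I*pi/5))*conj(exp(2*I*pi/5))]
      = (1/5)[(1) + (exp(-4*I*pi/5)) + (exp(2*I*pi/5)) + (exp(-2*I*pi/5)) + (exp(4*I*pi/5))] = 0/5 = 0
(Exp terms are combined using exp(i*s)*conj(exp(i*t)) = exp(i*(s-t)), and sums of them are collapsed using the identity that for every m > 1 the m distinct m-th roots of unity sum to 0, e.g. 1 + exp(2*I*pi/3) + exp(-2*I*pi/3) = 0.)
Hence the multiplicities are chi_2: 1. Dimension check: dim(chi_0)*dim(chi_2) = 1*1 = 1 and sum (mult * dim) = 1*1 = 1.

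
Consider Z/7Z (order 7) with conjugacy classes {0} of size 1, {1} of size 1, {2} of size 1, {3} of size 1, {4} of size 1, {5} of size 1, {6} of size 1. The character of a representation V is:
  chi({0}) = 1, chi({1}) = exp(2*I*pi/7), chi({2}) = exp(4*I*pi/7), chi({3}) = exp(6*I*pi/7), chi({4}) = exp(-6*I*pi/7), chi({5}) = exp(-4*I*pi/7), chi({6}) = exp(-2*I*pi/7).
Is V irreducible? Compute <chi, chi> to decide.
Irreducible: <chi, chi> = 1.

Derivation: <chi, chi> = (1/|G|) sum_C |C| * |chi(C)|^2 = (1/7)[1*|1|^2 + 1*|exp(2*I*pi/7)|^2 + 1*|exp(4*I*pi/7)|^2 + 1*|exp(6*I*pi/7)|^2 + 1*|exp(-6*I*pi/7)|^2 + 1*|exp(-4*I*pi/7)|^2 + 1*|exp(-2*I*pi/7)|^2]
  = (1/7)[(1) + (1) + (1) + (1) + (1) + (1) + (1)] = 7/7 = 1.
(Exp terms are combined using exp(i*s)*conj(exp(i*t)) = exp(i*(s-t)), and sums of them are collapsed using the identity that for every m > 1 the m distinct m-th roots of unity sum to 0, e.g. 1 + exp(2*I*pi/3) + exp(-2*I*pi/3) = 0.)
A character is irreducible iff <chi, chi> = 1, so this representation is irreducible.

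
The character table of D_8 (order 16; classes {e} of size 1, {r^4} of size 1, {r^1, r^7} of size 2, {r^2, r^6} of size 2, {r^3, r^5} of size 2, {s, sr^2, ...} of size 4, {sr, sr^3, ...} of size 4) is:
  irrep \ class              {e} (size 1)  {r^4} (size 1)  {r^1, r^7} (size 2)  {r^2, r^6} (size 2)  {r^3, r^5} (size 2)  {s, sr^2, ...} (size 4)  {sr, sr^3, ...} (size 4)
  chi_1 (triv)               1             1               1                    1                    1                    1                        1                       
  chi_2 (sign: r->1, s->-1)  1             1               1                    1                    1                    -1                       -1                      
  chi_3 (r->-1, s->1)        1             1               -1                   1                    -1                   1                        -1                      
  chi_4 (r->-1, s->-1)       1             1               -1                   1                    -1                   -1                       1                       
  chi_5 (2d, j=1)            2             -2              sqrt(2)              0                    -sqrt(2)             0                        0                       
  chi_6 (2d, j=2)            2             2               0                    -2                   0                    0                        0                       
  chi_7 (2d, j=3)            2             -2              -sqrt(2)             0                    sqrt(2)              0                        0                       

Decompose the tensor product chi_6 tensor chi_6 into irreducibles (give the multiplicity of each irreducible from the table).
chi_6 tensor chi_6 = chi_1 + chi_2 + chi_3 + chi_4 (all other irreducibles have multiplicity 0).

Details: The character of a tensor product is the pointwise product (chi_6 * chi_6)(C) = chi_6(C) * chi_6(C):
  {e}: (2)*(2), {r^4}: (2)*(2), {r^1, r^7}: (0)*(0), {r^2, r^6}: (-2)*(-2), {r^3, r^5}: (0)*(0), {s, sr^2, ...}: (0)*(0), {sr, sr^3, ...}: (0)*(0)
so (chi_6 * chi_6) takes values
  {e} -> 4, {r^4} -> 4, {r^1, r^7} -> 0, {r^2, r^6} -> 4, {r^3, r^5} -> 0, {s, sr^2, ...} -> 0, {sr, sr^3, ...} -> 0.
Now take the inner product of this character with each irreducible chi from the table, <chi_6*chi_6, chi> = (1/16) sum_C |C| (chi_6*chi_6)(C) conj(chi(C)):
  <chi_6*chi_6, chi_1> = (1/16)[1*(4)*conj(1) + 1*(4)*conj(1) + 2*(0)*conj(1) + 2*(4)*conj(1) + 2*(0)*conj(1) + 4*(0)*conj(1) + 4*(0)*conj(1)]
      = (1/16)[(4) + (4) + (0) + (8) + (0) + (0) + (0)] = 16/16 = 1
  <chi_6*chi_6, chi_2> = (1/16)[1*(4)*conj(1) + 1*(4)*conj(1) + 2*(0)*conj(1) + 2*(4)*conj(1) + 2*(0)*conj(1) + 4*(0)*conj(-1) + 4*(0)*conj(-1)]
      = (1/16)[(4) + (4) + (0) + (8) + (0) + (0) + (0)] = 16/16 = 1
  <chi_6*chi_6, chi_3> = (1/16)[1*(4)*conj(1) + 1*(4)*conj(1) + 2*(0)*conj(-1) + 2*(4)*conj(1) + 2*(0)*conj(-1) + 4*(0)*conj(1) + 4*(0)*conj(-1)]
      = (1/16)[(4) + (4) + (0) + (8) + (0) + (0) + (0)] = 16/16 = 1
  <chi_6*chi_6, chi_4> = (1/16)[1*(4)*conj(1) + 1*(4)*conj(1) + 2*(0)*conj(-1) + 2*(4)*conj(1) + 2*(0)*conj(-1) + 4*(0)*conj(-1) + 4*(0)*conj(1)]
      = (1/16)[(4) + (4) + (0) + (8) + (0) + (0) + (0)] = 16/16 = 1
  <chi_6*chi_6, chi_5> = (1/16)[1*(4)*conj(2) + 1*(4)*conj(-2) + 2*(0)*conj(sqrt(2)) + 2*(4)*conj(0) + 2*(0)*conj(-sqrt(2)) + 4*(0)*conj(0) + 4*(0)*conj(0)]
      = (1/16)[(8) + (-8) + (0) + (0) + (0) + (0) + (0)] = 0/16 = 0
  <chi_6*chi_6, chi_6> = (1/16)[1*(4)*conj(2) + 1*(4)*conj(2) + 2*(0)*conj(0) + 2*(4)*conj(-2) + 2*(0)*conj(0) + 4*(0)*conj(0) + 4*(0)*conj(0)]
      = (1/16)[(8) + (8) + (0) + (-16) + (0) + (0) + (0)] = 0/16 = 0
  <chi_6*chi_6, chi_7> = (1/16)[1*(4)*conj(2) + 1*(4)*conj(-2) + 2*(0)*conj(-sqrt(2)) + 2*(4)*conj(0) + 2*(0)*conj(sqrt(2)) + 4*(0)*conj(0) + 4*(0)*conj(0)]
      = (1/16)[(8) + (-8) + (0) + (0) + (0) + (0) + (0)] = 0/16 = 0
Hence the multiplicities are chi_1: 1, chi_2: 1, chi_3: 1, chi_4: 1. Dimension check: dim(chi_6)*dim(chi_6) = 2*2 = 4 and sum (mult * dim) = 1*1 + 1*1 + 1*1 + 1*1 = 4.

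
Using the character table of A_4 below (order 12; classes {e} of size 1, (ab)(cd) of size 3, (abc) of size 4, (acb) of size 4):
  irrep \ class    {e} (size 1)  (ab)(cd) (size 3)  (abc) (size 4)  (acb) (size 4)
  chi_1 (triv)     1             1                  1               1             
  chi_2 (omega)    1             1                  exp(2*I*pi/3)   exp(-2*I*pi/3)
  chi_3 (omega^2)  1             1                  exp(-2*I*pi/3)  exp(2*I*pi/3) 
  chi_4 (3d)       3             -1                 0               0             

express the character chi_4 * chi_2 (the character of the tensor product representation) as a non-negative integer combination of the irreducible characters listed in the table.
chi_4 tensor chi_2 = chi_4 (all other irreducibles have multiplicity 0).

Details: The character of a tensor product is the pointwise product (chi_4 * chi_2)(C) = chi_4(C) * chi_2(C):
  {e}: (3)*(1), (ab)(cd): (-1)*(1), (abc): (0)*(exp(2*I*pi/3)), (acb): (0)*(exp(-2*I*pi/3))
so (chi_4 * chi_2) takes values
  {e} -> 3, (ab)(cd) -> -1, (abc) -> 0, (acb) -> 0.
Now take the inner product of this character with each irreducible chi from the table, <chi_4*chi_2, chi> = (1/12) sum_C |C| (chi_4*chi_2)(C) conj(chi(C)):
  <chi_4*chi_2, chi_1> = (1/12)[1*(3)*conj(1) + 3*(-1)*conj(1) + 4*(0)*conj(1) + 4*(0)*conj(1)]
      = (1/12)[(3) + (-3) + (0) + (0)] = 0/12 = 0
  <chi_4*chi_2, chi_2> = (1/12)[1*(3)*conj(1) + 3*(-1)*conj(1) + 4*(0)*conj(exp(2*I*pi/3)) + 4*(0)*conj(exp(-2*I*pi/3))]
      = (1/12)[(3) + (-3) + (0) + (0)] = 0/12 = 0
  <chi_4*chi_2, chi_3> = (1/12)[1*(3)*conj(1) + 3*(-1)*conj(1) + 4*(0)*conj(exp(-2*I*pi/3)) + 4*(0)*conj(exp(2*I*pi/3))]
      = (1/12)[(3) + (-3) + (0) + (0)] = 0/12 = 0
  <chi_4*chi_2, chi_4> = (1/12)[1*(3)*conj(3) + 3*(-1)*conj(-1) + 4*(0)*conj(0) + 4*(0)*conj(0)]
      = (1/12)[(9) + (3) + (0) + (0)] = 12/12 = 1
(Exp terms are combined using exp(i*s)*conj(exp(i*t)) = exp(i*(s-t)), and sums of them are collapsed using the identity that for every m > 1 the m distinct m-th roots of unity sum to 0, e.g. 1 + exp(2*I*pi/3) + exp(-2*I*pi/3) = 0.)
Hence the multiplicities are chi_4: 1. Dimension check: dim(chi_4)*dim(chi_2) = 3*1 = 3 and sum (mult * dim) = 1*3 = 3.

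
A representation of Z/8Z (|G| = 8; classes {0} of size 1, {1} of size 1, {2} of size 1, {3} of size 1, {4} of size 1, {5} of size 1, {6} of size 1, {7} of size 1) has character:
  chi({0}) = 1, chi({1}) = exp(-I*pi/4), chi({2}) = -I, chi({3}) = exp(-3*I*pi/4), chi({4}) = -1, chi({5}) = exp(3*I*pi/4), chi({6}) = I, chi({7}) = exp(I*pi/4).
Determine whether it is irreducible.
Irreducible: <chi, chi> = 1.

Justification: <chi, chi> = (1/|G|) sum_C |C| * |chi(C)|^2 = (1/8)[1*|1|^2 + 1*|exp(-I*pi/4)|^2 + 1*|-I|^2 + 1*|exp(-3*I*pi/4)|^2 + 1*|-1|^2 + 1*|exp(3*I*pi/4)|^2 + 1*|I|^2 + 1*|exp(I*pi/4)|^2]
  = (1/8)[(1) + (1) + (1) + (1) + (1) + (1) + (1) + (1)] = 8/8 = 1.
(Exp terms are combined using exp(i*s)*conj(exp(i*t)) = exp(i*(s-t)), and sums of them are collapsed using the identity that for every m > 1 the m distinct m-th roots of unity sum to 0, e.g. 1 + exp(2*I*pi/3) + exp(-2*I*pi/3) = 0.)
A character is irreducible iff <chi, chi> = 1, so this representation is irreducible.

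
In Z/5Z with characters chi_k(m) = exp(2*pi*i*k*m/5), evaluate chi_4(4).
chi_4(4) = zeta_5^16 = exp(2*I*pi/5)

Why: chi_4(4) = zeta_5^(4*4) = zeta_5^16. Since zeta_5^5 = 1, this equals zeta_5^1 = exp(2*pi*i*1/5) = exp(2*I*pi/5).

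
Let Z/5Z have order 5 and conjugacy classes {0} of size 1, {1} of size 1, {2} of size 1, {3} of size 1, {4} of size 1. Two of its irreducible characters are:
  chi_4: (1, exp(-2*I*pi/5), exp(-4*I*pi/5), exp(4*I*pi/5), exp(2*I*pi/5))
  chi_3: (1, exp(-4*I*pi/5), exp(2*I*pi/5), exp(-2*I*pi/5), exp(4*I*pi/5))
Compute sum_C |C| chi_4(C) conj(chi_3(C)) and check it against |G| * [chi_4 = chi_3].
Sum = 0; so <chi_4, chi_3> = 0 (distinct irreducibles are orthogonal).

Justification: Compute term by term over conjugacy classes (|C| * chi_4(C) * conj(chi_3(C))):
  1*(1)*conj(1) + 1*(exp(-2*I*pi/5))*conj(exp(-4*I*pi/5)) + 1*(exp(-4*I*pi/5))*conj(exp(2*I*pi/5)) + 1*(exp(4*I*pi/5))*conj(exp(-2*I*pi/5)) + 1*(exp(2*I*pi/5))*conj(exp(4*I*pi/5))
  = (1) + (exp(2*I*pi/5)) + (exp(4*I*pi/5)) + (exp(-4*I*pi/5)) + (exp(-2*I*pi/5))
  = 0.
(Exp terms are combined using exp(i*s)*conj(exp(i*t)) = exp(i*(s-t)), and sums of them are collapsed using the identity that for every m > 1 the m distinct m-th roots of unity sum to 0, e.g. 1 + exp(2*I*pi/3) + exp(-2*I*pi/3) = 0.)
Dividing by |G| = 5 gives 0/5 = 0, matching the row-orthogonality relation <chi_4, chi_3> = [chi_4 = chi_3].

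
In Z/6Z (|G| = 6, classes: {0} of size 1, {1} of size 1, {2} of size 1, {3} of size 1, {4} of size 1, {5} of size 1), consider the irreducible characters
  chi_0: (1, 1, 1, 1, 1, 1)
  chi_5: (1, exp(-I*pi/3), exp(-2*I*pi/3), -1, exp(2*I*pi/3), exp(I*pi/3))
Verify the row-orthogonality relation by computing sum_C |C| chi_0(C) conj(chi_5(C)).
Sum = 0; so <chi_0, chi_5> = 0 (distinct irreducibles are orthogonal).

Working: Compute term by term over conjugacy classes (|C| * chi_0(C) * conj(chi_5(C))):
  1*(1)*conj(1) + 1*(1)*conj(exp(-I*pi/3)) + 1*(1)*conj(exp(-2*I*pi/3)) + 1*(1)*conj(-1) + 1*(1)*conj(exp(2*I*pi/3)) + 1*(1)*conj(exp(I*pi/3))
  = (1) + (exp(I*pi/3)) + (exp(2*I*pi/3)) + (-1) + (exp(-2*I*pi/3)) + (exp(-I*pi/3))
  = 0.
(Exp terms are combined using exp(i*s)*conj(exp(i*t)) = exp(i*(s-t)), and sums of them are collapsed using the identity that for every m > 1 the m distinct m-th roots of unity sum to 0, e.g. 1 + exp(2*I*pi/3) + exp(-2*I*pi/3) = 0.)
Dividing by |G| = 6 gives 0/6 = 0, matching the row-orthogonality relation <chi_0, chi_5> = [chi_0 = chi_5].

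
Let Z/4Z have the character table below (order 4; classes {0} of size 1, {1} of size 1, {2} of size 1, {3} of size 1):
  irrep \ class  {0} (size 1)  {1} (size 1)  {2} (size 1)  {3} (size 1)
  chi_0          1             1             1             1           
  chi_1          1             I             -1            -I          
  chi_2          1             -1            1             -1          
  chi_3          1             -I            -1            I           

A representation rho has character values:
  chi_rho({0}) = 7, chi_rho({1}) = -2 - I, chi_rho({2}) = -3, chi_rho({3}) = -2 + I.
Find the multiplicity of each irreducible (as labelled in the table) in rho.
Multiplicities: chi_0: 0, chi_1: 2, chi_2: 2, chi_3: 3.

Solution. Use <chi_rho, chi> = (1/|G|) sum_C |C| * chi_rho(C) * conj(chi(C)) with |G| = 4 for each irreducible chi in the table:
  <chi_rho, chi_0> = (1/4)[1*(7)*conj(1) + 1*(-2 - I)*conj(1) + 1*(-3)*conj(1) + 1*(-2 + I)*conj(1)]
      = (1/4)[(7) + (-2 - I) + (-3) + (-2 + I)] = 0/4 = 0
  <chi_rho, chi_1> = (1/4)[1*(7)*conj(1) + 1*(-2 - I)*conj(I) + 1*(-3)*conj(-1) + 1*(-2 + I)*conj(-I)]
      = (1/4)[(7) + (-1 + 2*I) + (3) + (-1 - 2*I)] = 8/4 = 2
  <chi_rho, chi_2> = (1/4)[1*(7)*conj(1) + 1*(-2 - I)*conj(-1) + 1*(-3)*conj(1) + 1*(-2 + I)*conj(-1)]
      = (1/4)[(7) + (2 + I) + (-3) + (2 - I)] = 8/4 = 2
  <chi_rho, chi_3> = (1/4)[1*(7)*conj(1) + 1*(-2 - I)*conj(-I) + 1*(-3)*conj(-1) + 1*(-2 + I)*conj(I)]
      = (1/4)[(7) + (1 - 2*I) + (3) + (1 + 2*I)] = 12/4 = 3
(Exp terms are combined using exp(i*s)*conj(exp(i*t)) = exp(i*(s-t)), and sums of them are collapsed using the identity that for every m > 1 the m distinct m-th roots of unity sum to 0, e.g. 1 + exp(2*I*pi/3) + exp(-2*I*pi/3) = 0.)
Dimension check: dim(rho) = sum (mult * dim) = 0*1 + 2*1 + 2*1 + 3*1 = 7 = chi_rho(e) = 7.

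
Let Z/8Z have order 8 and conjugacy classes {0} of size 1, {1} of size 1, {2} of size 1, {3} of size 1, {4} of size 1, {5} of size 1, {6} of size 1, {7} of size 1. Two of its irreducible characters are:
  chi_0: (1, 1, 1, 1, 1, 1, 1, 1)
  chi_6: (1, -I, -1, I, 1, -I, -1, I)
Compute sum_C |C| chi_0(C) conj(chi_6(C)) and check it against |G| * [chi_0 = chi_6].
Sum = 0; so <chi_0, chi_6> = 0 (distinct irreducibles are orthogonal).

Solution. Compute term by term over conjugacy classes (|C| * chi_0(C) * conj(chi_6(C))):
  1*(1)*conj(1) + 1*(1)*conj(-I) + 1*(1)*conj(-1) + 1*(1)*conj(I) + 1*(1)*conj(1) + 1*(1)*conj(-I) + 1*(1)*conj(-1) + 1*(1)*conj(I)
  = (1) + (I) + (-1) + (-I) + (1) + (I) + (-1) + (-I)
  = 0.
(Exp terms are combined using exp(i*s)*conj(exp(i*t)) = exp(i*(s-t)), and sums of them are collapsed using the identity that for every m > 1 the m distinct m-th roots of unity sum to 0, e.g. 1 + exp(2*I*pi/3) + exp(-2*I*pi/3) = 0.)
Dividing by |G| = 8 gives 0/8 = 0, matching the row-orthogonality relation <chi_0, chi_6> = [chi_0 = chi_6].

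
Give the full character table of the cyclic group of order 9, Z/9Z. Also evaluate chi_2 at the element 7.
Character table of Z/9Z (irreps indexed chi_0,...,chi_8 with chi_k(m) = zeta_9^(k*m), zeta_9 = exp(2*pi*i/9)):
  irrep \ class  {0} (size 1)  {1} (size 1)    {2} (size 1)    {3} (size 1)    {4} (size 1)    {5} (size 1)    {6} (size 1)    {7} (size 1)    {8} (size 1)  
  chi_0          1             1               1               1               1               1               1               1               1             
  chi_1          1             exp(2*I*pi/9)   exp(4*I*pi/9)   exp(2*I*pi/3)   exp(8*I*pi/9)   exp(-8*I*pi/9)  exp(-2*I*pi/3)  exp(-4*I*pi/9)  exp(-2*I*pi/9)
  chi_2          1             exp(4*I*pi/9)   exp(8*I*pi/9)   exp(-2*I*pi/3)  exp(-2*I*pi/9)  exp(2*I*pi/9)   exp(2*I*pi/3)   exp(-8*I*pi/9)  exp(-4*I*pi/9)
  chi_3          1             exp(2*I*pi/3)   exp(-2*I*pi/3)  1               exp(2*I*pi/3)   exp(-2*I*pi/3)  1               exp(2*I*pi/3)   exp(-2*I*pi/3)
  chi_4          1             exp(8*I*pi/9)   exp(-2*I*pi/9)  exp(2*I*pi/3)   exp(-4*I*pi/9)  exp(4*I*pi/9)   exp(-2*I*pi/3)  exp(2*I*pi/9)   exp(-8*I*pi/9)
  chi_5          1             exp(-8*I*pi/9)  exp(2*I*pi/9)   exp(-2*I*pi/3)  exp(4*I*pi/9)   exp(-4*I*pi/9)  exp(2*I*pi/3)   exp(-2*I*pi/9)  exp(8*I*pi/9) 
  chi_6          1             exp(-2*I*pi/3)  exp(2*I*pi/3)   1               exp(-2*I*pi/3)  exp(2*I*pi/3)   1               exp(-2*I*pi/3)  exp(2*I*pi/3) 
  chi_7          1             exp(-4*I*pi/9)  exp(-8*I*pi/9)  exp(2*I*pi/3)   exp(2*I*pi/9)   exp(-2*I*pi/9)  exp(-2*I*pi/3)  exp(8*I*pi/9)   exp(4*I*pi/9) 
  chi_8          1             exp(-2*I*pi/9)  exp(-4*I*pi/9)  exp(-2*I*pi/3)  exp(-8*I*pi/9)  exp(8*I*pi/9)   exp(2*I*pi/3)   exp(4*I*pi/9)   exp(2*I*pi/9) 

Spot check: chi_2(7) = zeta_9^(2*7) = zeta_9^14 = exp(-8*I*pi/9).

Working: Z/9Z is abelian, so all 9 irreducible complex representations are 1-dimensional. They are given by chi_k(m) = zeta_9^(k*m) for k = 0,...,8. Row orthogonality: sum_m chi_k(m) conj(chi_l(m)) = 9 * [k = l].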